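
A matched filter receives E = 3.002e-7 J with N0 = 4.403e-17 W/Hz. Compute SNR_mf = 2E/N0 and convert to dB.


SNR_lin = 2 * 3.002e-7 / 4.403e-17 = 1.364e10
SNR_dB = 10*log10(1.364e10) = 101.3 dB

101.3 dB


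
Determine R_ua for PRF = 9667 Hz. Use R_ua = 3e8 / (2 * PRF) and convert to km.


R_ua = 3e8 / (2 * 9667) = 15516.7 m = 15.5 km

15.5 km


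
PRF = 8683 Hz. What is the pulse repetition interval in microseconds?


PRI = 1/8683 = 0.0001151676 s = 115.2 us

115.2 us


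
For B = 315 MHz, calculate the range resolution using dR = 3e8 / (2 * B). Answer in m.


dR = 3e8 / (2 * 315000000.0) = 0.48 m

0.48 m


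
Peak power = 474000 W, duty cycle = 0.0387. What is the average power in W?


P_avg = 474000 * 0.0387 = 18343.8 W

18343.8 W


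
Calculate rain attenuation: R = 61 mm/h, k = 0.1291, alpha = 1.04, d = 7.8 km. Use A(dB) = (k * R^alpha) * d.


gamma = 0.1291 * 61^1.04 = 9.282592 dB/km
A = 9.282592 * 7.8 = 72.4 dB

72.4 dB


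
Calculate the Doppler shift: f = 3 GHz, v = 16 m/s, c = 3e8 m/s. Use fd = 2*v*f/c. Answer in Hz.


fd = 2 * 16 * 3000000000.0 / 3e8 = 320.0 Hz

320.0 Hz


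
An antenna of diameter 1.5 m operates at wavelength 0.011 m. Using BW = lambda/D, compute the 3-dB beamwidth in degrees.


BW_rad = 0.011 / 1.5 = 0.007333
BW_deg = 0.42 degrees

0.42 degrees


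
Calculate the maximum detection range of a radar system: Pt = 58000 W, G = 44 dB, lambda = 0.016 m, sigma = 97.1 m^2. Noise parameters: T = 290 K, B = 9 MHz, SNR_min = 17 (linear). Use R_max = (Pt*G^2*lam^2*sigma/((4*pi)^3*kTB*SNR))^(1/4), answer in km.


G_lin = 10^(44/10) = 25118.864315
R^4 = 58000 * 25118.864315^2 * 0.016^2 * 97.1 / ((4*pi)^3 * 1.38e-23 * 290 * 9000000.0 * 17)
R^4 = 7.48668e20 m^4
R_max = (7.48668e20)^(1/4) = 165414.0 m = 165.4 km

165.4 km


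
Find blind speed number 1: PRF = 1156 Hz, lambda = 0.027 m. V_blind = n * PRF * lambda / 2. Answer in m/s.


V_blind = 1 * 1156 * 0.027 / 2 = 15.6 m/s

15.6 m/s


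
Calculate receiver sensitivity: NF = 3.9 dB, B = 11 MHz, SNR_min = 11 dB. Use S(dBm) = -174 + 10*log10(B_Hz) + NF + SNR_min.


10*log10(11000000.0) = 70.41
S = -174 + 70.41 + 3.9 + 11 = -88.7 dBm

-88.7 dBm


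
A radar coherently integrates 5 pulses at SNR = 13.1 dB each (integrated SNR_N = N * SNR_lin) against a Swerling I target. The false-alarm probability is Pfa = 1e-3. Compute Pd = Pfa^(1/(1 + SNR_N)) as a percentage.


SNR_lin = 10^(13.1/10) = 20.41738
SNR_N = 5 * 20.41738 = 102.0869
1/(1 + SNR_N) = 1/103.0869 = 0.0097006
Pd = (1e-3)^0.0097006 = 0.93519
Pd = 93.5%

93.5%


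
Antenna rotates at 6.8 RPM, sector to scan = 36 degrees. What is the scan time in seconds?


t = 36 / (6.8 * 360) * 60 = 0.88 s

0.88 s


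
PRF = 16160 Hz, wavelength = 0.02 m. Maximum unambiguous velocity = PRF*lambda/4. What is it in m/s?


V_ua = 16160 * 0.02 / 4 = 80.8 m/s

80.8 m/s


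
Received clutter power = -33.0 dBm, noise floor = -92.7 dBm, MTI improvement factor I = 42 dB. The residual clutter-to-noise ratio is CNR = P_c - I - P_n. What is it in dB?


CNR = -33.0 - 42 - (-92.7) = 17.7 dB

17.7 dB


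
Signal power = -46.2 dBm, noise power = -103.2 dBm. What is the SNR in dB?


SNR = -46.2 - (-103.2) = 57.0 dB

57.0 dB


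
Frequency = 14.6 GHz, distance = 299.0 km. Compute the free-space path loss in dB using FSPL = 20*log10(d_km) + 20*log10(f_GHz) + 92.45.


20*log10(299.0) = 49.51
20*log10(14.6) = 23.29
FSPL = 165.3 dB

165.3 dB


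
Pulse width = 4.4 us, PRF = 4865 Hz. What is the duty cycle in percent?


DC = 4.4e-6 * 4865 * 100 = 2.14%

2.14%


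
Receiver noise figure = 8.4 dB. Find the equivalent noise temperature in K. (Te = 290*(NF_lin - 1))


NF_lin = 10^(8.4/10) = 6.91831
Te = 290 * (6.91831 - 1) = 1716.3 K

1716.3 K


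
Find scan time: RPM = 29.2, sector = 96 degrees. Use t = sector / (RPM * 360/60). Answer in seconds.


t = 96 / (29.2 * 360) * 60 = 0.55 s

0.55 s


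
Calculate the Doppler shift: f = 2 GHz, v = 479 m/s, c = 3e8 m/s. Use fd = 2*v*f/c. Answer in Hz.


fd = 2 * 479 * 2000000000.0 / 3e8 = 6386.7 Hz

6386.7 Hz


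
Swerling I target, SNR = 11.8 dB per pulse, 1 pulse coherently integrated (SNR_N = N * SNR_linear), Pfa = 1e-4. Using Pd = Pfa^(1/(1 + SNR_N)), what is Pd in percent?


SNR_lin = 10^(11.8/10) = 15.13561
SNR_N = 1 * 15.13561 = 15.13561
1/(1 + SNR_N) = 1/16.13561 = 0.0619747
Pd = (1e-4)^0.0619747 = 0.56507
Pd = 56.5%

56.5%


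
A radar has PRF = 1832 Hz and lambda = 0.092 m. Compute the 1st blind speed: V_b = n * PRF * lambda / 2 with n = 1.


V_blind = 1 * 1832 * 0.092 / 2 = 84.3 m/s

84.3 m/s


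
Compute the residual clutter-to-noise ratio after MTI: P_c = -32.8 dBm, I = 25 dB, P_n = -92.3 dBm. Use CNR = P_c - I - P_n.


CNR = -32.8 - 25 - (-92.3) = 34.5 dB

34.5 dB


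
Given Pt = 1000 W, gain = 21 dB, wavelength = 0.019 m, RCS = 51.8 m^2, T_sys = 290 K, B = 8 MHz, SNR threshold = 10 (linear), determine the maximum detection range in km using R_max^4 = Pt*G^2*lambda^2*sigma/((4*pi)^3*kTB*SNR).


G_lin = 10^(21/10) = 125.892541
R^4 = 1000 * 125.892541^2 * 0.019^2 * 51.8 / ((4*pi)^3 * 1.38e-23 * 290 * 8000000.0 * 10)
R^4 = 4.66488e14 m^4
R_max = (4.66488e14)^(1/4) = 4647.4 m = 4.6 km

4.6 km


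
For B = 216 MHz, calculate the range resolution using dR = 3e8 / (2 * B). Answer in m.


dR = 3e8 / (2 * 216000000.0) = 0.69 m

0.69 m


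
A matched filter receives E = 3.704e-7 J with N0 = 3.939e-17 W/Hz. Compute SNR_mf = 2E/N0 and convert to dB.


SNR_lin = 2 * 3.704e-7 / 3.939e-17 = 1.881e10
SNR_dB = 10*log10(1.881e10) = 102.7 dB

102.7 dB


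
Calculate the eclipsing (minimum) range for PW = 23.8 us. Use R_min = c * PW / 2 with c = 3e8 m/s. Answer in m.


R_min = 3e8 * 23.8e-6 / 2 = 3570.0 m

3570.0 m


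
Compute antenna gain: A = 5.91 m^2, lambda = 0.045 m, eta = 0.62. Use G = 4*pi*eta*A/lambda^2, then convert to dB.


G_linear = 4*pi*0.62*5.91/0.045^2 = 22738.61
G_dB = 10*log10(22738.61) = 43.6 dB

43.6 dB


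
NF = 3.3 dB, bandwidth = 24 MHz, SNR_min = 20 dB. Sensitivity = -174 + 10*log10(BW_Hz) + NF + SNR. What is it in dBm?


10*log10(24000000.0) = 73.8
S = -174 + 73.8 + 3.3 + 20 = -76.9 dBm

-76.9 dBm


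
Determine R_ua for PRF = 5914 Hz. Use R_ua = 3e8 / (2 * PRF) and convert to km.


R_ua = 3e8 / (2 * 5914) = 25363.5 m = 25.4 km

25.4 km


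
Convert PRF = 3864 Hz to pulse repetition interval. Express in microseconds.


PRI = 1/3864 = 0.0002587992 s = 258.8 us

258.8 us


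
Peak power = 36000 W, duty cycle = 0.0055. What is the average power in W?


P_avg = 36000 * 0.0055 = 198.0 W

198.0 W


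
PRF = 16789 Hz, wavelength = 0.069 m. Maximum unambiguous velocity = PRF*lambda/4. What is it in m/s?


V_ua = 16789 * 0.069 / 4 = 289.6 m/s

289.6 m/s


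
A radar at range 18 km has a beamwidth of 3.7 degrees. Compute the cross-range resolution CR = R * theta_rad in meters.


BW_rad = 0.064577182
CR = 18000 * 0.064577182 = 1162.4 m

1162.4 m


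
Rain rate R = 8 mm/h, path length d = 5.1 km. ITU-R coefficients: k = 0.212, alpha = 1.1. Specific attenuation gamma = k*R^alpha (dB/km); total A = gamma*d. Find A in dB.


gamma = 0.212 * 8^1.1 = 2.088021 dB/km
A = 2.088021 * 5.1 = 10.65 dB

10.65 dB


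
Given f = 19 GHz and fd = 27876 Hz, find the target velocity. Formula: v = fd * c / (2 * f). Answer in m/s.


v = 27876 * 3e8 / (2 * 19000000000.0) = 220.1 m/s

220.1 m/s


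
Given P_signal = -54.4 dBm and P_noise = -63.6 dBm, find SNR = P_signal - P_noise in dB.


SNR = -54.4 - (-63.6) = 9.2 dB

9.2 dB


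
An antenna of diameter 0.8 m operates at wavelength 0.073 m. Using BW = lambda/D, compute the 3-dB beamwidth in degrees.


BW_rad = 0.073 / 0.8 = 0.09125
BW_deg = 5.23 degrees

5.23 degrees


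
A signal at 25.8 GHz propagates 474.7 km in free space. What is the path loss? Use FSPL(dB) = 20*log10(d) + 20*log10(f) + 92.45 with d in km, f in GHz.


20*log10(474.7) = 53.53
20*log10(25.8) = 28.23
FSPL = 174.2 dB

174.2 dB


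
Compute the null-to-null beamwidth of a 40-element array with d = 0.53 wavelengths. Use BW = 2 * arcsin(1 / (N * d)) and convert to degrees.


1/(N*d) = 1/(40*0.53) = 0.04717
BW = 2*arcsin(0.04717) = 5.4 degrees

5.4 degrees


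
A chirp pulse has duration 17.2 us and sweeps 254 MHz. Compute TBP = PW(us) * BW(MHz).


TBP = 17.2 * 254 = 4368.8

4368.8


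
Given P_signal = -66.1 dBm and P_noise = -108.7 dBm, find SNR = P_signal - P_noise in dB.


SNR = -66.1 - (-108.7) = 42.6 dB

42.6 dB


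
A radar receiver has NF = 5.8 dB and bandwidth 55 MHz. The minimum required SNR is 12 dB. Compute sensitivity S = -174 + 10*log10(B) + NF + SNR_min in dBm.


10*log10(55000000.0) = 77.4
S = -174 + 77.4 + 5.8 + 12 = -78.8 dBm

-78.8 dBm


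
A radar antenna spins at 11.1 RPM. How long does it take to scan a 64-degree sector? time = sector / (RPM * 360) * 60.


t = 64 / (11.1 * 360) * 60 = 0.96 s

0.96 s


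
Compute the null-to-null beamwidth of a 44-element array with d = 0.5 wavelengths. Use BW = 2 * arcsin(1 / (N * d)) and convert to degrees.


1/(N*d) = 1/(44*0.5) = 0.045455
BW = 2*arcsin(0.045455) = 5.2 degrees

5.2 degrees


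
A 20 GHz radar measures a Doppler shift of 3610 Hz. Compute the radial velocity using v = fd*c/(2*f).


v = 3610 * 3e8 / (2 * 20000000000.0) = 27.1 m/s

27.1 m/s


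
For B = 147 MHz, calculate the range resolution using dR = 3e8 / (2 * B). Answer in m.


dR = 3e8 / (2 * 147000000.0) = 1.02 m

1.02 m


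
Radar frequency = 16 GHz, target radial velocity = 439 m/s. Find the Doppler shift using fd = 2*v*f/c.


fd = 2 * 439 * 16000000000.0 / 3e8 = 46826.7 Hz

46826.7 Hz


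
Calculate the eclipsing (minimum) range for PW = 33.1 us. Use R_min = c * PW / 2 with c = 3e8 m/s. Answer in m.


R_min = 3e8 * 33.1e-6 / 2 = 4965.0 m

4965.0 m


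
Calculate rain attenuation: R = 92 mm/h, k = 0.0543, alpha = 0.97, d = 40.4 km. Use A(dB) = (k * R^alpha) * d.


gamma = 0.0543 * 92^0.97 = 4.361883 dB/km
A = 4.361883 * 40.4 = 176.22 dB

176.22 dB


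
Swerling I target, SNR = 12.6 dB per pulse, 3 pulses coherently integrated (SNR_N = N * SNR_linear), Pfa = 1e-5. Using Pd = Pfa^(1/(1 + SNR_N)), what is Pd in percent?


SNR_lin = 10^(12.6/10) = 18.19701
SNR_N = 3 * 18.19701 = 54.59103
1/(1 + SNR_N) = 1/55.59103 = 0.0179885
Pd = (1e-5)^0.0179885 = 0.81294
Pd = 81.3%

81.3%


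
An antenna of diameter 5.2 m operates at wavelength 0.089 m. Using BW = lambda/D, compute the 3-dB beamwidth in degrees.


BW_rad = 0.089 / 5.2 = 0.017115
BW_deg = 0.98 degrees

0.98 degrees


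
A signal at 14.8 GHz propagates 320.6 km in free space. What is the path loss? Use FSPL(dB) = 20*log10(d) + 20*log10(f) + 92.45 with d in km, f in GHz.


20*log10(320.6) = 50.12
20*log10(14.8) = 23.41
FSPL = 166.0 dB

166.0 dB


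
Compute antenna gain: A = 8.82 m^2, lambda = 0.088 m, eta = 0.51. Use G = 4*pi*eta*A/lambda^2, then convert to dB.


G_linear = 4*pi*0.51*8.82/0.088^2 = 7299.33
G_dB = 10*log10(7299.33) = 38.6 dB

38.6 dB


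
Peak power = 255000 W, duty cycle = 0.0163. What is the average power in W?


P_avg = 255000 * 0.0163 = 4156.5 W

4156.5 W


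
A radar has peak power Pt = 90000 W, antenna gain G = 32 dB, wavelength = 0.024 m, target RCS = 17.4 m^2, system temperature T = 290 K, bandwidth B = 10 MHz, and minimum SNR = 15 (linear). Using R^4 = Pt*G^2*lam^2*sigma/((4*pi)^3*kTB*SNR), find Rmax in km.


G_lin = 10^(32/10) = 1584.893192
R^4 = 90000 * 1584.893192^2 * 0.024^2 * 17.4 / ((4*pi)^3 * 1.38e-23 * 290 * 10000000.0 * 15)
R^4 = 1.90203e18 m^4
R_max = (1.90203e18)^(1/4) = 37136.8 m = 37.1 km

37.1 km


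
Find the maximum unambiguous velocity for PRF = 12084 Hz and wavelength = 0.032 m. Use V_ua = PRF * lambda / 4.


V_ua = 12084 * 0.032 / 4 = 96.7 m/s

96.7 m/s


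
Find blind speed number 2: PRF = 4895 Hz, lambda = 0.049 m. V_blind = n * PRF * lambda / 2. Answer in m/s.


V_blind = 2 * 4895 * 0.049 / 2 = 239.9 m/s

239.9 m/s


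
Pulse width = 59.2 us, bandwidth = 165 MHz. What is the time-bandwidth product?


TBP = 59.2 * 165 = 9768.0

9768.0


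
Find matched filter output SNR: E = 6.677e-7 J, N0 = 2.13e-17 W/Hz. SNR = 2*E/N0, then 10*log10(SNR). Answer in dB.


SNR_lin = 2 * 6.677e-7 / 2.13e-17 = 6.269e10
SNR_dB = 10*log10(6.269e10) = 108.0 dB

108.0 dB


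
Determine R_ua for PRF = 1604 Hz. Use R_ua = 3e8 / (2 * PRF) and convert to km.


R_ua = 3e8 / (2 * 1604) = 93516.2 m = 93.5 km

93.5 km


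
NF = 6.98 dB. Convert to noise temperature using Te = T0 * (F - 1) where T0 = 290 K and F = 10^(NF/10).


NF_lin = 10^(6.98/10) = 4.988845
Te = 290 * (4.988845 - 1) = 1156.8 K

1156.8 K


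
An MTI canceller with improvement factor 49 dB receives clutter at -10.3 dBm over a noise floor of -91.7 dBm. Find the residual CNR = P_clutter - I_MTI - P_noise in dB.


CNR = -10.3 - 49 - (-91.7) = 32.4 dB

32.4 dB


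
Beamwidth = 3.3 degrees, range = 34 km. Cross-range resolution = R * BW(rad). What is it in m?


BW_rad = 0.057595865
CR = 34000 * 0.057595865 = 1958.3 m

1958.3 m


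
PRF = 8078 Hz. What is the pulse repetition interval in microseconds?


PRI = 1/8078 = 0.000123793 s = 123.8 us

123.8 us


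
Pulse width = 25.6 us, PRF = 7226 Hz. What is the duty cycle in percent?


DC = 25.6e-6 * 7226 * 100 = 18.5%

18.5%


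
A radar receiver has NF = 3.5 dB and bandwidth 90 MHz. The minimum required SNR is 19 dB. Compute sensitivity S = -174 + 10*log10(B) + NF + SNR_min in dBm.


10*log10(90000000.0) = 79.54
S = -174 + 79.54 + 3.5 + 19 = -72.0 dBm

-72.0 dBm


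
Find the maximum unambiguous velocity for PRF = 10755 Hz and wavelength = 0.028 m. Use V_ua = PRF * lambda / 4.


V_ua = 10755 * 0.028 / 4 = 75.3 m/s

75.3 m/s


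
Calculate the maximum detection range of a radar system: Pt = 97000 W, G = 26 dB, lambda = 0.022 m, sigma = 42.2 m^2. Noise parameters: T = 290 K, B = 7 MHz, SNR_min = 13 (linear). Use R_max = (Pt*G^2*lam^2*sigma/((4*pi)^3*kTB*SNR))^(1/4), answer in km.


G_lin = 10^(26/10) = 398.107171
R^4 = 97000 * 398.107171^2 * 0.022^2 * 42.2 / ((4*pi)^3 * 1.38e-23 * 290 * 7000000.0 * 13)
R^4 = 4.34492e17 m^4
R_max = (4.34492e17)^(1/4) = 25674.1 m = 25.7 km

25.7 km


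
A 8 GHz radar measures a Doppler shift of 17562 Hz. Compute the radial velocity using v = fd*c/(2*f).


v = 17562 * 3e8 / (2 * 8000000000.0) = 329.3 m/s

329.3 m/s


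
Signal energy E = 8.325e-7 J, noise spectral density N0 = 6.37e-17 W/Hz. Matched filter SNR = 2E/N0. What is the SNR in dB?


SNR_lin = 2 * 8.325e-7 / 6.37e-17 = 2.614e10
SNR_dB = 10*log10(2.614e10) = 104.2 dB

104.2 dB


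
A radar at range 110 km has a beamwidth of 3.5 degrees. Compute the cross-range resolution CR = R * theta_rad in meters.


BW_rad = 0.061086524
CR = 110000 * 0.061086524 = 6719.5 m

6719.5 m


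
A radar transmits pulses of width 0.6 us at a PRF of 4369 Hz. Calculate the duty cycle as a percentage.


DC = 0.6e-6 * 4369 * 100 = 0.26%

0.26%


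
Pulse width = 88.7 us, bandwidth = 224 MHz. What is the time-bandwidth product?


TBP = 88.7 * 224 = 19868.8

19868.8


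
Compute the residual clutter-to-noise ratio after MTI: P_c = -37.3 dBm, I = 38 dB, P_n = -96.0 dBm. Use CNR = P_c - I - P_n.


CNR = -37.3 - 38 - (-96.0) = 20.7 dB

20.7 dB


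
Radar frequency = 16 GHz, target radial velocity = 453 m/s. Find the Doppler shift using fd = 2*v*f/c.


fd = 2 * 453 * 16000000000.0 / 3e8 = 48320.0 Hz

48320.0 Hz


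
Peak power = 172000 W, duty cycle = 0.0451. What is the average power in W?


P_avg = 172000 * 0.0451 = 7757.2 W

7757.2 W


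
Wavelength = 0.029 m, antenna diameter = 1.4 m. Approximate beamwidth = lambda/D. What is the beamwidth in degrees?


BW_rad = 0.029 / 1.4 = 0.020714
BW_deg = 1.19 degrees

1.19 degrees


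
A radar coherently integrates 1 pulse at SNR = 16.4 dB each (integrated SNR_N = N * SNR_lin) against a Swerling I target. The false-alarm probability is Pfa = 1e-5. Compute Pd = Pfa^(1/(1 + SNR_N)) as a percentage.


SNR_lin = 10^(16.4/10) = 43.65158
SNR_N = 1 * 43.65158 = 43.65158
1/(1 + SNR_N) = 1/44.65158 = 0.0223956
Pd = (1e-5)^0.0223956 = 0.77272
Pd = 77.3%

77.3%


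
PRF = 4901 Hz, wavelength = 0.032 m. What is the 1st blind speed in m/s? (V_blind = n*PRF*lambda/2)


V_blind = 1 * 4901 * 0.032 / 2 = 78.4 m/s

78.4 m/s


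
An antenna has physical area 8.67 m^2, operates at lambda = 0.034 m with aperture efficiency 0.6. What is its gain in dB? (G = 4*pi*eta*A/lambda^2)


G_linear = 4*pi*0.6*8.67/0.034^2 = 56548.67
G_dB = 10*log10(56548.67) = 47.5 dB

47.5 dB


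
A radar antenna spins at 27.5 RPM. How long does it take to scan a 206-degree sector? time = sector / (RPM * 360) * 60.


t = 206 / (27.5 * 360) * 60 = 1.25 s

1.25 s


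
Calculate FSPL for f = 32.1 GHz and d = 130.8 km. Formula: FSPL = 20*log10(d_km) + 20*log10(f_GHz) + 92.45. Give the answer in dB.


20*log10(130.8) = 42.33
20*log10(32.1) = 30.13
FSPL = 164.9 dB

164.9 dB


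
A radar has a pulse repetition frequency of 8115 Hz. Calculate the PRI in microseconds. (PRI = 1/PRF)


PRI = 1/8115 = 0.0001232286 s = 123.2 us

123.2 us


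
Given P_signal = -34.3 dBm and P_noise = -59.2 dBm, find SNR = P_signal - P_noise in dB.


SNR = -34.3 - (-59.2) = 24.9 dB

24.9 dB


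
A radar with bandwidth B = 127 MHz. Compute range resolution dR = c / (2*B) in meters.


dR = 3e8 / (2 * 127000000.0) = 1.18 m

1.18 m


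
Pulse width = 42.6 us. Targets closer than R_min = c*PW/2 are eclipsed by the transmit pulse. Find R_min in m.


R_min = 3e8 * 42.6e-6 / 2 = 6390.0 m

6390.0 m


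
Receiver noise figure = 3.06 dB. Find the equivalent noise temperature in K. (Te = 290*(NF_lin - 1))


NF_lin = 10^(3.06/10) = 2.023019
Te = 290 * (2.023019 - 1) = 296.7 K

296.7 K


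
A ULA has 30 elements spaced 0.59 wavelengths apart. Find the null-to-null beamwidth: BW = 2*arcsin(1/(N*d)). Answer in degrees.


1/(N*d) = 1/(30*0.59) = 0.056497
BW = 2*arcsin(0.056497) = 6.5 degrees

6.5 degrees


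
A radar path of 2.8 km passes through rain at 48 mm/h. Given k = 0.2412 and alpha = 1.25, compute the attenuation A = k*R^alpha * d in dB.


gamma = 0.2412 * 48^1.25 = 30.473957 dB/km
A = 30.473957 * 2.8 = 85.33 dB

85.33 dB


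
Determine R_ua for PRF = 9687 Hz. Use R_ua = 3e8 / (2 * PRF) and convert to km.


R_ua = 3e8 / (2 * 9687) = 15484.7 m = 15.5 km

15.5 km


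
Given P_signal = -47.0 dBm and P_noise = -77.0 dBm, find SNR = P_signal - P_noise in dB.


SNR = -47.0 - (-77.0) = 30.0 dB

30.0 dB


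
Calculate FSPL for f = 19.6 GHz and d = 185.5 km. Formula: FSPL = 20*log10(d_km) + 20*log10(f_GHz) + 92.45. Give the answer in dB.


20*log10(185.5) = 45.37
20*log10(19.6) = 25.85
FSPL = 163.7 dB

163.7 dB


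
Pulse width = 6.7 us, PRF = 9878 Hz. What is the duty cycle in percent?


DC = 6.7e-6 * 9878 * 100 = 6.62%

6.62%


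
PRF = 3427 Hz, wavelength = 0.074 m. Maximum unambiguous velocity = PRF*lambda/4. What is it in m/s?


V_ua = 3427 * 0.074 / 4 = 63.4 m/s

63.4 m/s


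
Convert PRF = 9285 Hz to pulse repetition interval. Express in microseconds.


PRI = 1/9285 = 0.0001077006 s = 107.7 us

107.7 us


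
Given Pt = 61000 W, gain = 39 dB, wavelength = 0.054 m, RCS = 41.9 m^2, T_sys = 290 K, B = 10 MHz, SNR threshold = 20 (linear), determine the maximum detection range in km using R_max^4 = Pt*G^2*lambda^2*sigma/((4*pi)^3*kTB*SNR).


G_lin = 10^(39/10) = 7943.282347
R^4 = 61000 * 7943.282347^2 * 0.054^2 * 41.9 / ((4*pi)^3 * 1.38e-23 * 290 * 10000000.0 * 20)
R^4 = 2.9607e20 m^4
R_max = (2.9607e20)^(1/4) = 131174.3 m = 131.2 km

131.2 km


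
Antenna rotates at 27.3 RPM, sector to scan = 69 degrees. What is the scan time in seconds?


t = 69 / (27.3 * 360) * 60 = 0.42 s

0.42 s


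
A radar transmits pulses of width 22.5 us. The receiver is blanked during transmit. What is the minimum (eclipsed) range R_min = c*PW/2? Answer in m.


R_min = 3e8 * 22.5e-6 / 2 = 3375.0 m

3375.0 m


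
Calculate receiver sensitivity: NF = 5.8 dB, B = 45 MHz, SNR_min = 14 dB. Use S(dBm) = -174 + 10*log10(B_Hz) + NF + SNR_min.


10*log10(45000000.0) = 76.53
S = -174 + 76.53 + 5.8 + 14 = -77.7 dBm

-77.7 dBm


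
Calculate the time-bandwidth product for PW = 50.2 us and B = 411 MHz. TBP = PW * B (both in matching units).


TBP = 50.2 * 411 = 20632.2

20632.2


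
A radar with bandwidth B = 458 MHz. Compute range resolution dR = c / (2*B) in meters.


dR = 3e8 / (2 * 458000000.0) = 0.33 m

0.33 m


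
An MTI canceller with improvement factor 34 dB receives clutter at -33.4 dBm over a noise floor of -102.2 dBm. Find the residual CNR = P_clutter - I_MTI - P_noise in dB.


CNR = -33.4 - 34 - (-102.2) = 34.8 dB

34.8 dB


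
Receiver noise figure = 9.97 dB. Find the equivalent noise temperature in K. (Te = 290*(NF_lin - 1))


NF_lin = 10^(9.97/10) = 9.93116
Te = 290 * (9.93116 - 1) = 2590.0 K

2590.0 K


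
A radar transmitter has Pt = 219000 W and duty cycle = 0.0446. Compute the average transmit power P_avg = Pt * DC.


P_avg = 219000 * 0.0446 = 9767.4 W

9767.4 W


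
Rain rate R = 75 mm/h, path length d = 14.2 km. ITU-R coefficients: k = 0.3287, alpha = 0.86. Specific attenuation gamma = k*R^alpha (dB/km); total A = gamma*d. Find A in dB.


gamma = 0.3287 * 75^0.86 = 13.469528 dB/km
A = 13.469528 * 14.2 = 191.27 dB

191.27 dB


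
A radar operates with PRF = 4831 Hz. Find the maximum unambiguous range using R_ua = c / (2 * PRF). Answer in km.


R_ua = 3e8 / (2 * 4831) = 31049.5 m = 31.0 km

31.0 km


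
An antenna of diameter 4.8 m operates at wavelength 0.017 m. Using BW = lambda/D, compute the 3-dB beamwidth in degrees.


BW_rad = 0.017 / 4.8 = 0.003542
BW_deg = 0.2 degrees

0.2 degrees


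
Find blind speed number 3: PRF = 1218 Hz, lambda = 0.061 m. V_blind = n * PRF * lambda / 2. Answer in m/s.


V_blind = 3 * 1218 * 0.061 / 2 = 111.4 m/s

111.4 m/s


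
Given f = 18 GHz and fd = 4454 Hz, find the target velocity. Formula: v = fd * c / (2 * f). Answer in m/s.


v = 4454 * 3e8 / (2 * 18000000000.0) = 37.1 m/s

37.1 m/s


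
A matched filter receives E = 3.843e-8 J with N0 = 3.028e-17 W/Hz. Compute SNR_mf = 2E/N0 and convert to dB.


SNR_lin = 2 * 3.843e-8 / 3.028e-17 = 2.538e9
SNR_dB = 10*log10(2.538e9) = 94.0 dB

94.0 dB


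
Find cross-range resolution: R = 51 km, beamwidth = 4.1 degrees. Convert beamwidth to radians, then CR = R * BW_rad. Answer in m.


BW_rad = 0.071558499
CR = 51000 * 0.071558499 = 3649.5 m

3649.5 m


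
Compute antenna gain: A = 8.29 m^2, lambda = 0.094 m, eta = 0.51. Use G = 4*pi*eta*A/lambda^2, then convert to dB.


G_linear = 4*pi*0.51*8.29/0.094^2 = 6012.83
G_dB = 10*log10(6012.83) = 37.8 dB

37.8 dB


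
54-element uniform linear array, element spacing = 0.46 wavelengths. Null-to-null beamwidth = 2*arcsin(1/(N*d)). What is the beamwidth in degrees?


1/(N*d) = 1/(54*0.46) = 0.040258
BW = 2*arcsin(0.040258) = 4.6 degrees

4.6 degrees


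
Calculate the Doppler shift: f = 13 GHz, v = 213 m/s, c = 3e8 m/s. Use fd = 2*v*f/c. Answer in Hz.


fd = 2 * 213 * 13000000000.0 / 3e8 = 18460.0 Hz

18460.0 Hz


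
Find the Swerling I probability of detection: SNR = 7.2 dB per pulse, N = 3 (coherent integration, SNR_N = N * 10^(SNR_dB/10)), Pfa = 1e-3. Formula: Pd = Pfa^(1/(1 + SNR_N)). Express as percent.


SNR_lin = 10^(7.2/10) = 5.24807
SNR_N = 3 * 5.24807 = 15.74421
1/(1 + SNR_N) = 1/16.74421 = 0.0597221
Pd = (1e-3)^0.0597221 = 0.66196
Pd = 66.2%

66.2%


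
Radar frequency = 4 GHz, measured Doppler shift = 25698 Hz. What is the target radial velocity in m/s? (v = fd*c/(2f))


v = 25698 * 3e8 / (2 * 4000000000.0) = 963.7 m/s

963.7 m/s


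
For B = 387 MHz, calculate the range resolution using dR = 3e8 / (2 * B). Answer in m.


dR = 3e8 / (2 * 387000000.0) = 0.39 m

0.39 m


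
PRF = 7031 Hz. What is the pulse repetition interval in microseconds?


PRI = 1/7031 = 0.0001422273 s = 142.2 us

142.2 us


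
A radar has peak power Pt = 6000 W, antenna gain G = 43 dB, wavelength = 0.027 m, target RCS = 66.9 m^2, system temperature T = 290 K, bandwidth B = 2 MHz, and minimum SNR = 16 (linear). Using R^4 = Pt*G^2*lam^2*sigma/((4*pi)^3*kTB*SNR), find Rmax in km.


G_lin = 10^(43/10) = 19952.62315
R^4 = 6000 * 19952.62315^2 * 0.027^2 * 66.9 / ((4*pi)^3 * 1.38e-23 * 290 * 2000000.0 * 16)
R^4 = 4.58404e20 m^4
R_max = (4.58404e20)^(1/4) = 146322.8 m = 146.3 km

146.3 km


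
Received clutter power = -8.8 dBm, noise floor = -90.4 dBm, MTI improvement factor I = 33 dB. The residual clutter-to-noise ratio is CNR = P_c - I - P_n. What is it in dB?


CNR = -8.8 - 33 - (-90.4) = 48.6 dB

48.6 dB


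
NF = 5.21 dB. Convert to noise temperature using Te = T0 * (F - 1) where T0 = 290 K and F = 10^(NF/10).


NF_lin = 10^(5.21/10) = 3.318945
Te = 290 * (3.318945 - 1) = 672.5 K

672.5 K


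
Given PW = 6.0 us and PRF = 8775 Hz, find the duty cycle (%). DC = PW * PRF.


DC = 6.0e-6 * 8775 * 100 = 5.27%

5.27%


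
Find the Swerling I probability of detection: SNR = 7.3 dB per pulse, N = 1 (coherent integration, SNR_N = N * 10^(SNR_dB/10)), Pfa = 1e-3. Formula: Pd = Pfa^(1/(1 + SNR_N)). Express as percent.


SNR_lin = 10^(7.3/10) = 5.37032
SNR_N = 1 * 5.37032 = 5.37032
1/(1 + SNR_N) = 1/6.37032 = 0.156978
Pd = (1e-3)^0.156978 = 0.33812
Pd = 33.8%

33.8%


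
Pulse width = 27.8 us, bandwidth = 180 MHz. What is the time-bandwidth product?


TBP = 27.8 * 180 = 5004.0

5004.0


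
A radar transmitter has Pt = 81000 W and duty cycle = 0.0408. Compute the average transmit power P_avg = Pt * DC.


P_avg = 81000 * 0.0408 = 3304.8 W

3304.8 W


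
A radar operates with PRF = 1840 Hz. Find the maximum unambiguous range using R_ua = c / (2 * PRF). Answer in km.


R_ua = 3e8 / (2 * 1840) = 81521.7 m = 81.5 km

81.5 km


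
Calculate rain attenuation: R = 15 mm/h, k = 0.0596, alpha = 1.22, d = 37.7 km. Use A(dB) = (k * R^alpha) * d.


gamma = 0.0596 * 15^1.22 = 1.6221 dB/km
A = 1.6221 * 37.7 = 61.15 dB

61.15 dB


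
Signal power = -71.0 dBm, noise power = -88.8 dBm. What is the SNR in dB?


SNR = -71.0 - (-88.8) = 17.8 dB

17.8 dB


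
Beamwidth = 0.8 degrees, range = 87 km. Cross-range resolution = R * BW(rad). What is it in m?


BW_rad = 0.013962634
CR = 87000 * 0.013962634 = 1214.7 m

1214.7 m


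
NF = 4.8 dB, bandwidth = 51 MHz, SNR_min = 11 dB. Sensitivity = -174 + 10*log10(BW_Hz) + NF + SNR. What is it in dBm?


10*log10(51000000.0) = 77.08
S = -174 + 77.08 + 4.8 + 11 = -81.1 dBm

-81.1 dBm


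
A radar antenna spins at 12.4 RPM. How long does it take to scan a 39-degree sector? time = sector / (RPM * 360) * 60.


t = 39 / (12.4 * 360) * 60 = 0.52 s

0.52 s


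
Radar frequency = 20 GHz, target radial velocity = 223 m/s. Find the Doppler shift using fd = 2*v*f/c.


fd = 2 * 223 * 20000000000.0 / 3e8 = 29733.3 Hz

29733.3 Hz


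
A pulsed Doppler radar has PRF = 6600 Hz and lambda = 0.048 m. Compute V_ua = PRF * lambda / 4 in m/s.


V_ua = 6600 * 0.048 / 4 = 79.2 m/s

79.2 m/s


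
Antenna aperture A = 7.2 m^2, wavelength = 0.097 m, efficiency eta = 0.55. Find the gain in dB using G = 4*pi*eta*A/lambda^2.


G_linear = 4*pi*0.55*7.2/0.097^2 = 5288.85
G_dB = 10*log10(5288.85) = 37.2 dB

37.2 dB


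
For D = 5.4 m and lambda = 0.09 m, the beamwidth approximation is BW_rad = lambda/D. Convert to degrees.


BW_rad = 0.09 / 5.4 = 0.016667
BW_deg = 0.95 degrees

0.95 degrees


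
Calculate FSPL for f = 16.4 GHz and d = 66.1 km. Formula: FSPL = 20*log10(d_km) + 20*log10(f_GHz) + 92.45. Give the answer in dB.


20*log10(66.1) = 36.4
20*log10(16.4) = 24.3
FSPL = 153.2 dB

153.2 dB


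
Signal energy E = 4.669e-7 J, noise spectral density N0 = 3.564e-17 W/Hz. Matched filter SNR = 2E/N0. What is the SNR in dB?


SNR_lin = 2 * 4.669e-7 / 3.564e-17 = 2.62e10
SNR_dB = 10*log10(2.62e10) = 104.2 dB

104.2 dB


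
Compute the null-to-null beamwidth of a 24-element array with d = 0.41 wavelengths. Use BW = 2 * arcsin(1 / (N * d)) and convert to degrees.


1/(N*d) = 1/(24*0.41) = 0.101626
BW = 2*arcsin(0.101626) = 11.7 degrees

11.7 degrees


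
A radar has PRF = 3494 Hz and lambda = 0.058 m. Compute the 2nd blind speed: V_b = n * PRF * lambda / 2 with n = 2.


V_blind = 2 * 3494 * 0.058 / 2 = 202.7 m/s

202.7 m/s


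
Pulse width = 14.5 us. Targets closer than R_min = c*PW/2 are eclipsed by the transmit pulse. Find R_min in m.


R_min = 3e8 * 14.5e-6 / 2 = 2175.0 m

2175.0 m


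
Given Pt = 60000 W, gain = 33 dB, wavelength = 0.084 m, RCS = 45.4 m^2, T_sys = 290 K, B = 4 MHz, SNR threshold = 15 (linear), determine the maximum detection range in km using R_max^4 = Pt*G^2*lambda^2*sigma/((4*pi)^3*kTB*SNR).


G_lin = 10^(33/10) = 1995.262315
R^4 = 60000 * 1995.262315^2 * 0.084^2 * 45.4 / ((4*pi)^3 * 1.38e-23 * 290 * 4000000.0 * 15)
R^4 = 1.60586e20 m^4
R_max = (1.60586e20)^(1/4) = 112571.1 m = 112.6 km

112.6 km


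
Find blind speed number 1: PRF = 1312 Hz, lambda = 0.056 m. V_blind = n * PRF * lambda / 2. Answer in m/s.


V_blind = 1 * 1312 * 0.056 / 2 = 36.7 m/s

36.7 m/s


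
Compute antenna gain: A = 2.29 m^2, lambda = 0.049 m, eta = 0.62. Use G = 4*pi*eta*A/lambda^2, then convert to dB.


G_linear = 4*pi*0.62*2.29/0.049^2 = 7430.96
G_dB = 10*log10(7430.96) = 38.7 dB

38.7 dB


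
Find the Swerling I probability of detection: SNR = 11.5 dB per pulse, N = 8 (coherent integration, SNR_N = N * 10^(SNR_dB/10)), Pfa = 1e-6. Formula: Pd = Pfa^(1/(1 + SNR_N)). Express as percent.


SNR_lin = 10^(11.5/10) = 14.12538
SNR_N = 8 * 14.12538 = 113.00304
1/(1 + SNR_N) = 1/114.00304 = 0.0087717
Pd = (1e-6)^0.0087717 = 0.88587
Pd = 88.6%

88.6%


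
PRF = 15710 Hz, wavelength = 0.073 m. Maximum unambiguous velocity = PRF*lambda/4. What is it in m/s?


V_ua = 15710 * 0.073 / 4 = 286.7 m/s

286.7 m/s


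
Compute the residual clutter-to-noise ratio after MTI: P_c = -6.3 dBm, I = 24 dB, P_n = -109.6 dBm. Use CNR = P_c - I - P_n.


CNR = -6.3 - 24 - (-109.6) = 79.3 dB

79.3 dB


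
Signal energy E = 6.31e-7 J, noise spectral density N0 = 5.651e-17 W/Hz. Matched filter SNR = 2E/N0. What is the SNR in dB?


SNR_lin = 2 * 6.31e-7 / 5.651e-17 = 2.233e10
SNR_dB = 10*log10(2.233e10) = 103.5 dB

103.5 dB


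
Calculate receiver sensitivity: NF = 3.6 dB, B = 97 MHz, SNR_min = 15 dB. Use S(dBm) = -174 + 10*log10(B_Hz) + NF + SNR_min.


10*log10(97000000.0) = 79.87
S = -174 + 79.87 + 3.6 + 15 = -75.5 dBm

-75.5 dBm


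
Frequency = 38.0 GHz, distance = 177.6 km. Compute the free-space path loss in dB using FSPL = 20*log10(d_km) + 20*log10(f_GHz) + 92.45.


20*log10(177.6) = 44.99
20*log10(38.0) = 31.6
FSPL = 169.0 dB

169.0 dB


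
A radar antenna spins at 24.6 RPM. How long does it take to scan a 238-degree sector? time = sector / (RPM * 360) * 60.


t = 238 / (24.6 * 360) * 60 = 1.61 s

1.61 s


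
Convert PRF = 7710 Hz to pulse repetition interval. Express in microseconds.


PRI = 1/7710 = 0.0001297017 s = 129.7 us

129.7 us


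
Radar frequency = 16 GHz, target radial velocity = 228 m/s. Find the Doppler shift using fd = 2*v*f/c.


fd = 2 * 228 * 16000000000.0 / 3e8 = 24320.0 Hz

24320.0 Hz


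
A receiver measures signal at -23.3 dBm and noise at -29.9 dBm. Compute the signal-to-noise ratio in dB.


SNR = -23.3 - (-29.9) = 6.6 dB

6.6 dB


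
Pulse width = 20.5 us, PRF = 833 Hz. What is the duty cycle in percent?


DC = 20.5e-6 * 833 * 100 = 1.71%

1.71%


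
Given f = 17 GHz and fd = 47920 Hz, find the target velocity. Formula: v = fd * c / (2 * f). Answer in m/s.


v = 47920 * 3e8 / (2 * 17000000000.0) = 422.8 m/s

422.8 m/s


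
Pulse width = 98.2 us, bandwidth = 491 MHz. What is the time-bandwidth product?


TBP = 98.2 * 491 = 48216.2

48216.2


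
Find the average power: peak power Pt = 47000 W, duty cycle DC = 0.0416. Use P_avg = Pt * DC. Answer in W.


P_avg = 47000 * 0.0416 = 1955.2 W

1955.2 W


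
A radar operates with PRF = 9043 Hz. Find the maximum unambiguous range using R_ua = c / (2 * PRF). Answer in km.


R_ua = 3e8 / (2 * 9043) = 16587.4 m = 16.6 km

16.6 km


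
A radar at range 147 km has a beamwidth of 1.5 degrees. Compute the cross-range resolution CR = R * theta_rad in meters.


BW_rad = 0.026179939
CR = 147000 * 0.026179939 = 3848.5 m

3848.5 m


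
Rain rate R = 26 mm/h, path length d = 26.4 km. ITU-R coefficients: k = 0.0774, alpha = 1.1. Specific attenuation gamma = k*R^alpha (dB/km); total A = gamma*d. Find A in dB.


gamma = 0.0774 * 26^1.1 = 2.787479 dB/km
A = 2.787479 * 26.4 = 73.59 dB

73.59 dB


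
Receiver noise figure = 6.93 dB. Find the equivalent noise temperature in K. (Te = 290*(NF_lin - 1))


NF_lin = 10^(6.93/10) = 4.931738
Te = 290 * (4.931738 - 1) = 1140.2 K

1140.2 K


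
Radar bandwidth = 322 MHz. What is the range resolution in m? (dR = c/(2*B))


dR = 3e8 / (2 * 322000000.0) = 0.47 m

0.47 m


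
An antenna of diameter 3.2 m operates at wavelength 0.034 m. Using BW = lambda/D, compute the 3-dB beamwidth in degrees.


BW_rad = 0.034 / 3.2 = 0.010625
BW_deg = 0.61 degrees

0.61 degrees


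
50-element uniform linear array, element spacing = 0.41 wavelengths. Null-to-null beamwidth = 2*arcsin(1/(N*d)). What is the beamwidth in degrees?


1/(N*d) = 1/(50*0.41) = 0.04878
BW = 2*arcsin(0.04878) = 5.6 degrees

5.6 degrees


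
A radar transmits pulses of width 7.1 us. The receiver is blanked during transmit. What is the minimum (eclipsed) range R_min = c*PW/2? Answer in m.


R_min = 3e8 * 7.1e-6 / 2 = 1065.0 m

1065.0 m


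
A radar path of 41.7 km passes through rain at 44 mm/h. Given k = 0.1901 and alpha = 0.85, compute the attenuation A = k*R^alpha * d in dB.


gamma = 0.1901 * 44^0.85 = 4.741512 dB/km
A = 4.741512 * 41.7 = 197.72 dB

197.72 dB


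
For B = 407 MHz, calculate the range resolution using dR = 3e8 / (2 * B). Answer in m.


dR = 3e8 / (2 * 407000000.0) = 0.37 m

0.37 m


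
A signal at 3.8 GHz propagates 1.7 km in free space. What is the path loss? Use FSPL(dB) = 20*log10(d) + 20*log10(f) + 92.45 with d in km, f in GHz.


20*log10(1.7) = 4.61
20*log10(3.8) = 11.6
FSPL = 108.7 dB

108.7 dB


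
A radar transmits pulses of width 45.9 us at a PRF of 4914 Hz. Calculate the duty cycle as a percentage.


DC = 45.9e-6 * 4914 * 100 = 22.56%

22.56%


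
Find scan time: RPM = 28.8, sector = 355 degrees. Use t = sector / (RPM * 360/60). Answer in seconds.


t = 355 / (28.8 * 360) * 60 = 2.05 s

2.05 s


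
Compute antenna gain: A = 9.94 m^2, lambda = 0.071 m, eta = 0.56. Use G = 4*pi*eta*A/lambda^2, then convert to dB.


G_linear = 4*pi*0.56*9.94/0.071^2 = 13876.11
G_dB = 10*log10(13876.11) = 41.4 dB

41.4 dB


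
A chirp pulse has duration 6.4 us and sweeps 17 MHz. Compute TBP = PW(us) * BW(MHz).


TBP = 6.4 * 17 = 108.8

108.8


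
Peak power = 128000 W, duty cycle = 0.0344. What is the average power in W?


P_avg = 128000 * 0.0344 = 4403.2 W

4403.2 W


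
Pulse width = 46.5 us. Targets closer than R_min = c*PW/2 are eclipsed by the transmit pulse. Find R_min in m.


R_min = 3e8 * 46.5e-6 / 2 = 6975.0 m

6975.0 m


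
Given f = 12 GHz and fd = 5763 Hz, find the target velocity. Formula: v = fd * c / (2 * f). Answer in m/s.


v = 5763 * 3e8 / (2 * 12000000000.0) = 72.0 m/s

72.0 m/s


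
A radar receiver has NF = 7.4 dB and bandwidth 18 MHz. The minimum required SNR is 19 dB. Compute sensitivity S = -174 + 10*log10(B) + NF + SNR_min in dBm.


10*log10(18000000.0) = 72.55
S = -174 + 72.55 + 7.4 + 19 = -75.0 dBm

-75.0 dBm


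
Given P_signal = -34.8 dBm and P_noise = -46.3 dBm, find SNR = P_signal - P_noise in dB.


SNR = -34.8 - (-46.3) = 11.5 dB

11.5 dB


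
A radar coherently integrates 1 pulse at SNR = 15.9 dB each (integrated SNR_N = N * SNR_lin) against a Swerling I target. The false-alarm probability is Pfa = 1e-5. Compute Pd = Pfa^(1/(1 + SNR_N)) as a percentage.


SNR_lin = 10^(15.9/10) = 38.90451
SNR_N = 1 * 38.90451 = 38.90451
1/(1 + SNR_N) = 1/39.90451 = 0.0250598
Pd = (1e-5)^0.0250598 = 0.74938
Pd = 74.9%

74.9%


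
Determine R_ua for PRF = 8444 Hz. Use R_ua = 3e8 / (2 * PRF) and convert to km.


R_ua = 3e8 / (2 * 8444) = 17764.1 m = 17.8 km

17.8 km


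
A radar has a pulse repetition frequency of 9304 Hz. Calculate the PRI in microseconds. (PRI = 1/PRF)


PRI = 1/9304 = 0.0001074807 s = 107.5 us

107.5 us


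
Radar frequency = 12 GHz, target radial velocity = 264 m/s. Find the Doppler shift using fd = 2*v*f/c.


fd = 2 * 264 * 12000000000.0 / 3e8 = 21120.0 Hz

21120.0 Hz


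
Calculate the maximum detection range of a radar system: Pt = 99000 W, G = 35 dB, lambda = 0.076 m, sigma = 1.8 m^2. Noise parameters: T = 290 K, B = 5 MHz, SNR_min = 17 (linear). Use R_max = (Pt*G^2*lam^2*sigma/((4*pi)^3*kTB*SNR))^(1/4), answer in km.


G_lin = 10^(35/10) = 3162.27766
R^4 = 99000 * 3162.27766^2 * 0.076^2 * 1.8 / ((4*pi)^3 * 1.38e-23 * 290 * 5000000.0 * 17)
R^4 = 1.52479e19 m^4
R_max = (1.52479e19)^(1/4) = 62488.8 m = 62.5 km

62.5 km


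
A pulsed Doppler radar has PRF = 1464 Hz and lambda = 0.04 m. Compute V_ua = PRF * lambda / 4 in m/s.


V_ua = 1464 * 0.04 / 4 = 14.6 m/s

14.6 m/s


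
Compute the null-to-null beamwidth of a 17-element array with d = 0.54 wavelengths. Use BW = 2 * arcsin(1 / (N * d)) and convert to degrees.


1/(N*d) = 1/(17*0.54) = 0.108932
BW = 2*arcsin(0.108932) = 12.5 degrees

12.5 degrees


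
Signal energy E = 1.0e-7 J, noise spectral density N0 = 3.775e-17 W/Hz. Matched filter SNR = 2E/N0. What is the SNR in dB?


SNR_lin = 2 * 1.0e-7 / 3.775e-17 = 5.298e9
SNR_dB = 10*log10(5.298e9) = 97.2 dB

97.2 dB


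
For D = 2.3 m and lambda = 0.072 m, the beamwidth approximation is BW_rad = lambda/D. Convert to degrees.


BW_rad = 0.072 / 2.3 = 0.031304
BW_deg = 1.79 degrees

1.79 degrees


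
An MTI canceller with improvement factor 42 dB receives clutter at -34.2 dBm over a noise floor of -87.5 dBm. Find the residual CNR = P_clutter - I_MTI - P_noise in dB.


CNR = -34.2 - 42 - (-87.5) = 11.3 dB

11.3 dB


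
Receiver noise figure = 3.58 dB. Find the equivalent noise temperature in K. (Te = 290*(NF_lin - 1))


NF_lin = 10^(3.58/10) = 2.280342
Te = 290 * (2.280342 - 1) = 371.3 K

371.3 K


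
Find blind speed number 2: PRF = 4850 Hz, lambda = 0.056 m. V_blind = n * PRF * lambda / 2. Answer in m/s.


V_blind = 2 * 4850 * 0.056 / 2 = 271.6 m/s

271.6 m/s


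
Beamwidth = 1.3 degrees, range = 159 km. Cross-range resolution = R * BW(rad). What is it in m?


BW_rad = 0.02268928
CR = 159000 * 0.02268928 = 3607.6 m

3607.6 m


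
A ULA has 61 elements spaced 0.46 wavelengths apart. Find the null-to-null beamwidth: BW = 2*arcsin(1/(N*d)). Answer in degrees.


1/(N*d) = 1/(61*0.46) = 0.035638
BW = 2*arcsin(0.035638) = 4.1 degrees

4.1 degrees


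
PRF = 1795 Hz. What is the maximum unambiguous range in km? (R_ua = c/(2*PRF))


R_ua = 3e8 / (2 * 1795) = 83565.5 m = 83.6 km

83.6 km


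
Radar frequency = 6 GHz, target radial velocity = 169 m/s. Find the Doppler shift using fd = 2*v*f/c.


fd = 2 * 169 * 6000000000.0 / 3e8 = 6760.0 Hz

6760.0 Hz


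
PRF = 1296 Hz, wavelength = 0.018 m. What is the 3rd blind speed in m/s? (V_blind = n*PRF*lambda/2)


V_blind = 3 * 1296 * 0.018 / 2 = 35.0 m/s

35.0 m/s


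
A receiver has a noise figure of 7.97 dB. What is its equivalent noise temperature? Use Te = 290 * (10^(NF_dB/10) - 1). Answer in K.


NF_lin = 10^(7.97/10) = 6.266139
Te = 290 * (6.266139 - 1) = 1527.2 K

1527.2 K
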